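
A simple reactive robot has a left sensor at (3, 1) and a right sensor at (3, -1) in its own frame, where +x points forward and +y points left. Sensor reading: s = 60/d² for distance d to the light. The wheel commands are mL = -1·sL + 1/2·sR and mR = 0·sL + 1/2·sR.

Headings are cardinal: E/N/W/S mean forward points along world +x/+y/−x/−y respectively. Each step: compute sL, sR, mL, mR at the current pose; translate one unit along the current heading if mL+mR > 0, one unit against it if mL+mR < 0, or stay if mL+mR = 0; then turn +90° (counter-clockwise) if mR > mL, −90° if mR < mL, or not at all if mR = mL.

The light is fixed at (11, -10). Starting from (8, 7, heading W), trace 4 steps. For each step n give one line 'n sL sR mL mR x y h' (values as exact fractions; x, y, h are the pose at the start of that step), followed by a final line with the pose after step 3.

n=0: pose=(8,7,W); sL=15/73, sR=1/6; mL=-107/876, mR=1/12; mL+mR=-17/438 → advance -1; mR−mL=15/73 → turn +1·90°
n=1: pose=(9,7,S); sL=60/197, sR=12/41; mL=-1278/8077, mR=6/41; mL+mR=-96/8077 → advance -1; mR−mL=60/197 → turn +1·90°
n=2: pose=(9,8,E); sL=30/181, sR=6/29; mL=-327/5249, mR=3/29; mL+mR=216/5249 → advance +1; mR−mL=30/181 → turn +1·90°
n=3: pose=(10,8,N); sL=12/89, sR=20/147; mL=-874/13083, mR=10/147; mL+mR=16/13083 → advance +1; mR−mL=12/89 → turn +1·90°

0 15/73 1/6 -107/876 1/12 8 7 W
1 60/197 12/41 -1278/8077 6/41 9 7 S
2 30/181 6/29 -327/5249 3/29 9 8 E
3 12/89 20/147 -874/13083 10/147 10 8 N
final 10 9 W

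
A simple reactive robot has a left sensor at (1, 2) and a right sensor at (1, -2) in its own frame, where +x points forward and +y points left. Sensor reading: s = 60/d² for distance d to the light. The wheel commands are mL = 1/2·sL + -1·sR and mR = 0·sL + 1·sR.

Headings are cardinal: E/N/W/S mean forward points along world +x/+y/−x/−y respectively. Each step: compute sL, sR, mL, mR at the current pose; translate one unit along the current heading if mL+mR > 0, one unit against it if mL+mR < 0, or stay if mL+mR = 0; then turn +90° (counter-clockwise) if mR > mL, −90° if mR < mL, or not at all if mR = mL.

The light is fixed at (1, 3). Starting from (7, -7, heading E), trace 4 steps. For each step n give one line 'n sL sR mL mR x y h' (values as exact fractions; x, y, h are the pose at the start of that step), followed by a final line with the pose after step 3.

0 60/113 60/193 -990/21809 60/193 7 -7 E
1 30/53 10/27 -125/1431 10/27 8 -7 N
2 60/157 12/17 -1374/2669 12/17 8 -6 W
3 15/41 15/29 -795/2378 15/29 7 -6 S
final 7 -7 E

n=0: pose=(7,-7,E); sL=60/113, sR=60/193; mL=-990/21809, mR=60/193; mL+mR=30/113 → advance +1; mR−mL=7770/21809 → turn +1·90°
n=1: pose=(8,-7,N); sL=30/53, sR=10/27; mL=-125/1431, mR=10/27; mL+mR=15/53 → advance +1; mR−mL=655/1431 → turn +1·90°
n=2: pose=(8,-6,W); sL=60/157, sR=12/17; mL=-1374/2669, mR=12/17; mL+mR=30/157 → advance +1; mR−mL=3258/2669 → turn +1·90°
n=3: pose=(7,-6,S); sL=15/41, sR=15/29; mL=-795/2378, mR=15/29; mL+mR=15/82 → advance +1; mR−mL=2025/2378 → turn +1·90°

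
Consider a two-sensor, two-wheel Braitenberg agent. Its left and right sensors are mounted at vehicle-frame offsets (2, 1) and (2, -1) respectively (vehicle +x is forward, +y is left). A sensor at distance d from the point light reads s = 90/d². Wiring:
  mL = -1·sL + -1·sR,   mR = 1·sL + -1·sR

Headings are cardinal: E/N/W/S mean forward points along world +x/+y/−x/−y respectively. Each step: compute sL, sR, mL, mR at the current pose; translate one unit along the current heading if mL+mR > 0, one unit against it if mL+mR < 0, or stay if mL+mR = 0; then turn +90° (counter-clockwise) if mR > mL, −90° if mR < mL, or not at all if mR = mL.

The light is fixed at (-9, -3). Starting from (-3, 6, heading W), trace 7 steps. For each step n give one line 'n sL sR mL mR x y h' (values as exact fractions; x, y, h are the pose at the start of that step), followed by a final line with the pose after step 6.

0 9/8 45/58 -441/232 81/232 -3 6 W
1 90/113 18/17 -3564/1921 -504/1921 -2 6 S
2 45/101 5/9 -910/909 -100/909 -2 7 E
3 90/169 90/193 -32580/32617 2160/32617 -3 7 N
4 9/8 45/58 -441/232 81/232 -3 6 W
5 90/113 18/17 -3564/1921 -504/1921 -2 6 S
6 45/101 5/9 -910/909 -100/909 -2 7 E
final -3 7 N

n=0: pose=(-3,6,W); sL=9/8, sR=45/58; mL=-441/232, mR=81/232; mL+mR=-45/29 → advance -1; mR−mL=9/4 → turn +1·90°
n=1: pose=(-2,6,S); sL=90/113, sR=18/17; mL=-3564/1921, mR=-504/1921; mL+mR=-36/17 → advance -1; mR−mL=180/113 → turn +1·90°
n=2: pose=(-2,7,E); sL=45/101, sR=5/9; mL=-910/909, mR=-100/909; mL+mR=-10/9 → advance -1; mR−mL=90/101 → turn +1·90°
n=3: pose=(-3,7,N); sL=90/169, sR=90/193; mL=-32580/32617, mR=2160/32617; mL+mR=-180/193 → advance -1; mR−mL=180/169 → turn +1·90°
n=4: pose=(-3,6,W); sL=9/8, sR=45/58; mL=-441/232, mR=81/232; mL+mR=-45/29 → advance -1; mR−mL=9/4 → turn +1·90°
n=5: pose=(-2,6,S); sL=90/113, sR=18/17; mL=-3564/1921, mR=-504/1921; mL+mR=-36/17 → advance -1; mR−mL=180/113 → turn +1·90°
n=6: pose=(-2,7,E); sL=45/101, sR=5/9; mL=-910/909, mR=-100/909; mL+mR=-10/9 → advance -1; mR−mL=90/101 → turn +1·90°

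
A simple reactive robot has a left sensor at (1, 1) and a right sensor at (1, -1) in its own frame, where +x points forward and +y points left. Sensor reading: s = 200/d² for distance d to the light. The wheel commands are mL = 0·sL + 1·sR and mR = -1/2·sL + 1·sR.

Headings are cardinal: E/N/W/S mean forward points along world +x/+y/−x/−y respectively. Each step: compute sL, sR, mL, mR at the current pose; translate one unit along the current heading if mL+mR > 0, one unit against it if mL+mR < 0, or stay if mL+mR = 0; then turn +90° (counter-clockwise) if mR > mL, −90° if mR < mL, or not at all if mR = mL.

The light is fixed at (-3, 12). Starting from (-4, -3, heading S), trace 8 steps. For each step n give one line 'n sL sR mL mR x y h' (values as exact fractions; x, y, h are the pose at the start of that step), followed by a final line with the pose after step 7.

n=0: pose=(-4,-3,S); sL=25/32, sR=10/13; mL=10/13, mR=315/832; mL+mR=955/832 → advance +1; mR−mL=-25/64 → turn -1·90°
n=1: pose=(-4,-4,W); sL=200/293, sR=200/229; mL=200/229, mR=35700/67097; mL+mR=94300/67097 → advance +1; mR−mL=-100/293 → turn -1·90°
n=2: pose=(-5,-4,N); sL=100/117, sR=100/113; mL=100/113, mR=6050/13221; mL+mR=17750/13221 → advance +1; mR−mL=-50/117 → turn -1·90°
n=3: pose=(-5,-3,E); sL=200/197, sR=200/257; mL=200/257, mR=13700/50629; mL+mR=53100/50629 → advance +1; mR−mL=-100/197 → turn -1·90°
n=4: pose=(-4,-3,S); sL=25/32, sR=10/13; mL=10/13, mR=315/832; mL+mR=955/832 → advance +1; mR−mL=-25/64 → turn -1·90°
n=5: pose=(-4,-4,W); sL=200/293, sR=200/229; mL=200/229, mR=35700/67097; mL+mR=94300/67097 → advance +1; mR−mL=-100/293 → turn -1·90°
n=6: pose=(-5,-4,N); sL=100/117, sR=100/113; mL=100/113, mR=6050/13221; mL+mR=17750/13221 → advance +1; mR−mL=-50/117 → turn -1·90°
n=7: pose=(-5,-3,E); sL=200/197, sR=200/257; mL=200/257, mR=13700/50629; mL+mR=53100/50629 → advance +1; mR−mL=-100/197 → turn -1·90°

0 25/32 10/13 10/13 315/832 -4 -3 S
1 200/293 200/229 200/229 35700/67097 -4 -4 W
2 100/117 100/113 100/113 6050/13221 -5 -4 N
3 200/197 200/257 200/257 13700/50629 -5 -3 E
4 25/32 10/13 10/13 315/832 -4 -3 S
5 200/293 200/229 200/229 35700/67097 -4 -4 W
6 100/117 100/113 100/113 6050/13221 -5 -4 N
7 200/197 200/257 200/257 13700/50629 -5 -3 E
final -4 -3 S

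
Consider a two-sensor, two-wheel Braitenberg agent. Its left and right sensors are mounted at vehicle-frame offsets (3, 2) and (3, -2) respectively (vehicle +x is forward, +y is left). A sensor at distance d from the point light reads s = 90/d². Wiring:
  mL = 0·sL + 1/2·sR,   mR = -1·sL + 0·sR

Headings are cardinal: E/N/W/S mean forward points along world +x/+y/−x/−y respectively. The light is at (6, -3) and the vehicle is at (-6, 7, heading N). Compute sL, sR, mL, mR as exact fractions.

18/73 90/269 45/269 -18/73

left sensor world pos  = (-8, 10); dL² = 365
right sensor world pos = (-4, 10); dR² = 269
sL = 90/365 = 18/73
sR = 90/269 = 90/269
mL = 0·sL + 1/2·sR = 45/269
mR = -1·sL + 0·sR = -18/73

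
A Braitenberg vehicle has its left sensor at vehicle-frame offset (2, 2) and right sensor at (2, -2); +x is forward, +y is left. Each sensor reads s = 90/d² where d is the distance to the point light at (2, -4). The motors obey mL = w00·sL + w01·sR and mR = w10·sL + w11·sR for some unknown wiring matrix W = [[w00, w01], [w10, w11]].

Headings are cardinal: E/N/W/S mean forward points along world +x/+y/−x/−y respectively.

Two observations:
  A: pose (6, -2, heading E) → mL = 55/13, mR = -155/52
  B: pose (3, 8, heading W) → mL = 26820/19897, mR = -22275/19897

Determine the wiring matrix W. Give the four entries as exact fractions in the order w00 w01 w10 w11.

obs A: pose=(6,-2,E) → sL=45/26, sR=5/2, mL=55/13, mR=-155/52
obs B: pose=(3,8,W) → sL=90/101, sR=90/197, mL=26820/19897, mR=-22275/19897
sensor matrix S = [[45/26, 5/2], [90/101, 90/197]]; det S = -371700/258661
solve [mL_A; mL_B] = S·[w00; w01] and [mR_A; mR_B] = S·[w10; w11]:
  w00 = 1, w01 = 1, w10 = -1, w11 = -1/2

1 1 -1 -1/2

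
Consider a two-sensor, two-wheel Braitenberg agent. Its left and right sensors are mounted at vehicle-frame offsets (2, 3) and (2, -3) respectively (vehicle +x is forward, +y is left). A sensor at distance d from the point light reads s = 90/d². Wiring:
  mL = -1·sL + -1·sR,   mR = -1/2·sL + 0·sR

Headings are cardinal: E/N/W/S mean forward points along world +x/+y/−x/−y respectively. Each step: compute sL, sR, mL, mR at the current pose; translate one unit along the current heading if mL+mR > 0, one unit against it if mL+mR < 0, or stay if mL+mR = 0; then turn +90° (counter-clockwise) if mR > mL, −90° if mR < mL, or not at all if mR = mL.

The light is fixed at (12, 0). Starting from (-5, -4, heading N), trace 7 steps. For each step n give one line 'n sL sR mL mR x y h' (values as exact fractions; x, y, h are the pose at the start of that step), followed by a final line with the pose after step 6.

0 45/202 9/20 -1359/2020 -45/404 -5 -4 N
1 18/85 18/73 -2844/6205 -9/85 -5 -5 W
2 45/109 9/41 -2826/4469 -45/218 -4 -5 S
3 90/197 18/49 -7956/9653 -45/197 -4 -4 E
4 45/202 9/20 -1359/2020 -45/404 -5 -4 N
5 18/85 18/73 -2844/6205 -9/85 -5 -5 W
6 45/109 9/41 -2826/4469 -45/218 -4 -5 S
final -4 -4 E

n=0: pose=(-5,-4,N); sL=45/202, sR=9/20; mL=-1359/2020, mR=-45/404; mL+mR=-396/505 → advance -1; mR−mL=567/1010 → turn +1·90°
n=1: pose=(-5,-5,W); sL=18/85, sR=18/73; mL=-2844/6205, mR=-9/85; mL+mR=-3501/6205 → advance -1; mR−mL=2187/6205 → turn +1·90°
n=2: pose=(-4,-5,S); sL=45/109, sR=9/41; mL=-2826/4469, mR=-45/218; mL+mR=-7497/8938 → advance -1; mR−mL=3807/8938 → turn +1·90°
n=3: pose=(-4,-4,E); sL=90/197, sR=18/49; mL=-7956/9653, mR=-45/197; mL+mR=-10161/9653 → advance -1; mR−mL=5751/9653 → turn +1·90°
n=4: pose=(-5,-4,N); sL=45/202, sR=9/20; mL=-1359/2020, mR=-45/404; mL+mR=-396/505 → advance -1; mR−mL=567/1010 → turn +1·90°
n=5: pose=(-5,-5,W); sL=18/85, sR=18/73; mL=-2844/6205, mR=-9/85; mL+mR=-3501/6205 → advance -1; mR−mL=2187/6205 → turn +1·90°
n=6: pose=(-4,-5,S); sL=45/109, sR=9/41; mL=-2826/4469, mR=-45/218; mL+mR=-7497/8938 → advance -1; mR−mL=3807/8938 → turn +1·90°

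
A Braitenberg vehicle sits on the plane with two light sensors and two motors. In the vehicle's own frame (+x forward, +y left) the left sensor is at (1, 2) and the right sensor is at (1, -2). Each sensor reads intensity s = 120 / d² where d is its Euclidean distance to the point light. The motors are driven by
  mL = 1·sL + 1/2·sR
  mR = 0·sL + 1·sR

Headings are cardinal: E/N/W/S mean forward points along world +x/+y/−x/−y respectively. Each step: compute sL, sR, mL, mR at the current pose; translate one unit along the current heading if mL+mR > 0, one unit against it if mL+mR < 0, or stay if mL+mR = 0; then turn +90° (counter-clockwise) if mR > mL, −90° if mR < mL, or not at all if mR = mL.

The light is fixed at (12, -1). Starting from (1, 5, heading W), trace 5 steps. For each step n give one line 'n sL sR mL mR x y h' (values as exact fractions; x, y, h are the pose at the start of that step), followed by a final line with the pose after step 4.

n=0: pose=(1,5,W); sL=3/4, sR=15/26; mL=27/26, mR=15/26; mL+mR=21/13 → advance +1; mR−mL=-6/13 → turn -1·90°
n=1: pose=(0,5,N); sL=24/49, sR=120/149; mL=6516/7301, mR=120/149; mL+mR=12396/7301 → advance +1; mR−mL=-636/7301 → turn -1·90°
n=2: pose=(0,6,E); sL=60/101, sR=60/73; mL=7410/7373, mR=60/73; mL+mR=13470/7373 → advance +1; mR−mL=-1350/7373 → turn -1·90°
n=3: pose=(1,6,S); sL=40/39, sR=24/41; mL=2108/1599, mR=24/41; mL+mR=3044/1599 → advance +1; mR−mL=-1172/1599 → turn -1·90°
n=4: pose=(1,5,W); sL=3/4, sR=15/26; mL=27/26, mR=15/26; mL+mR=21/13 → advance +1; mR−mL=-6/13 → turn -1·90°

0 3/4 15/26 27/26 15/26 1 5 W
1 24/49 120/149 6516/7301 120/149 0 5 N
2 60/101 60/73 7410/7373 60/73 0 6 E
3 40/39 24/41 2108/1599 24/41 1 6 S
4 3/4 15/26 27/26 15/26 1 5 W
final 0 5 N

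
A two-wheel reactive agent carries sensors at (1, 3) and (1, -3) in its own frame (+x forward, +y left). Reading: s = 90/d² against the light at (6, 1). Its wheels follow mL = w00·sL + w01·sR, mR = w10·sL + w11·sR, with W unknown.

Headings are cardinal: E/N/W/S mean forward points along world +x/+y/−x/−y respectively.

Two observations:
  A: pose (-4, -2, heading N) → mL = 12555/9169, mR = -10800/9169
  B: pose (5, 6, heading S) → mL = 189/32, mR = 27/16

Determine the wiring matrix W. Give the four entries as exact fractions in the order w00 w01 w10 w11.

obs A: pose=(-4,-2,N) → sL=90/173, sR=90/53, mL=12555/9169, mR=-10800/9169
obs B: pose=(5,6,S) → sL=9/2, sR=45/16, mL=189/32, mR=27/16
sensor matrix S = [[90/173, 90/53], [9/2, 45/16]]; det S = -453195/73352
solve [mL_A; mL_B] = S·[w00; w01] and [mR_A; mR_B] = S·[w10; w11]:
  w00 = 1, w01 = 1/2, w10 = 1, w11 = -1

1 1/2 1 -1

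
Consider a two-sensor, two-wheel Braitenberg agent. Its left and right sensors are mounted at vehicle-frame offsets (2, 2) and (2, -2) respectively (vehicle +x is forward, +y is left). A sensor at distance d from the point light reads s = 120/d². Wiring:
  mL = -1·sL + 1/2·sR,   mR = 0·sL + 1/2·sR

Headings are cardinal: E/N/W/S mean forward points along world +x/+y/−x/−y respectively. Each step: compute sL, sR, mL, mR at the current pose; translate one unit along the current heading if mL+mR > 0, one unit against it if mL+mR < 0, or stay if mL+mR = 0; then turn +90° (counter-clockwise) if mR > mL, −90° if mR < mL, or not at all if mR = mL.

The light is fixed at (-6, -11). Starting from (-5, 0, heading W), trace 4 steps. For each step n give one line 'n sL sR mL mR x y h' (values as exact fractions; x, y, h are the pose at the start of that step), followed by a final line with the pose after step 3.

0 60/41 12/17 -774/697 6/17 -5 0 W
1 120/97 40/27 -1300/2619 20/27 -4 0 S
2 3/4 3/2 0 3/4 -4 -1 E
3 24/29 120/169 -2316/4901 60/169 -3 -1 N
final -3 -2 W

n=0: pose=(-5,0,W); sL=60/41, sR=12/17; mL=-774/697, mR=6/17; mL+mR=-528/697 → advance -1; mR−mL=60/41 → turn +1·90°
n=1: pose=(-4,0,S); sL=120/97, sR=40/27; mL=-1300/2619, mR=20/27; mL+mR=640/2619 → advance +1; mR−mL=120/97 → turn +1·90°
n=2: pose=(-4,-1,E); sL=3/4, sR=3/2; mL=0, mR=3/4; mL+mR=3/4 → advance +1; mR−mL=3/4 → turn +1·90°
n=3: pose=(-3,-1,N); sL=24/29, sR=120/169; mL=-2316/4901, mR=60/169; mL+mR=-576/4901 → advance -1; mR−mL=24/29 → turn +1·90°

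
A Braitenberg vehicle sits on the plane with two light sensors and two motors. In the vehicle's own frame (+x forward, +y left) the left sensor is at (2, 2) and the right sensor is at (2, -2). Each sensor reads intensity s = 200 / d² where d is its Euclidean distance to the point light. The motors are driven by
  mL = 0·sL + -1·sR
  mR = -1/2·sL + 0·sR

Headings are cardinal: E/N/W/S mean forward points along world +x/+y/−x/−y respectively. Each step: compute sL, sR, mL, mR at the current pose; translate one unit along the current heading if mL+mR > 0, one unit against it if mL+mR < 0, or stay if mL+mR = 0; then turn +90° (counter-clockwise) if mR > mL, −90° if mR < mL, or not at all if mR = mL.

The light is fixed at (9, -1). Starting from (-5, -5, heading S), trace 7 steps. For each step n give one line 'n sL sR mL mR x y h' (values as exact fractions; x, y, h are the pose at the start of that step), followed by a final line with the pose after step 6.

n=0: pose=(-5,-5,S); sL=10/9, sR=50/73; mL=-50/73, mR=-5/9; mL+mR=-815/657 → advance -1; mR−mL=85/657 → turn +1·90°
n=1: pose=(-5,-4,E); sL=40/29, sR=200/169; mL=-200/169, mR=-20/29; mL+mR=-9180/4901 → advance -1; mR−mL=2420/4901 → turn +1·90°
n=2: pose=(-6,-4,N); sL=20/29, sR=20/17; mL=-20/17, mR=-10/29; mL+mR=-750/493 → advance -1; mR−mL=410/493 → turn +1·90°
n=3: pose=(-6,-5,W); sL=8/13, sR=200/293; mL=-200/293, mR=-4/13; mL+mR=-3772/3809 → advance -1; mR−mL=1428/3809 → turn +1·90°
n=4: pose=(-5,-5,S); sL=10/9, sR=50/73; mL=-50/73, mR=-5/9; mL+mR=-815/657 → advance -1; mR−mL=85/657 → turn +1·90°
n=5: pose=(-5,-4,E); sL=40/29, sR=200/169; mL=-200/169, mR=-20/29; mL+mR=-9180/4901 → advance -1; mR−mL=2420/4901 → turn +1·90°
n=6: pose=(-6,-4,N); sL=20/29, sR=20/17; mL=-20/17, mR=-10/29; mL+mR=-750/493 → advance -1; mR−mL=410/493 → turn +1·90°

0 10/9 50/73 -50/73 -5/9 -5 -5 S
1 40/29 200/169 -200/169 -20/29 -5 -4 E
2 20/29 20/17 -20/17 -10/29 -6 -4 N
3 8/13 200/293 -200/293 -4/13 -6 -5 W
4 10/9 50/73 -50/73 -5/9 -5 -5 S
5 40/29 200/169 -200/169 -20/29 -5 -4 E
6 20/29 20/17 -20/17 -10/29 -6 -4 N
final -6 -5 W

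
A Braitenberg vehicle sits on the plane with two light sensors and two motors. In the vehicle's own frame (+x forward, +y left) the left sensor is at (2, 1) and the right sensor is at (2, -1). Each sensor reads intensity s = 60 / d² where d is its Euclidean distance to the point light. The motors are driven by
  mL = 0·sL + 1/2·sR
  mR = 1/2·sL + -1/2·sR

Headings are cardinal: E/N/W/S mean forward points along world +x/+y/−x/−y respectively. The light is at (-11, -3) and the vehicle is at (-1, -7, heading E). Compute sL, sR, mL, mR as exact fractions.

left sensor world pos  = (1, -6); dL² = 153
right sensor world pos = (1, -8); dR² = 169
sL = 60/153 = 20/51
sR = 60/169 = 60/169
mL = 0·sL + 1/2·sR = 30/169
mR = 1/2·sL + -1/2·sR = 160/8619

20/51 60/169 30/169 160/8619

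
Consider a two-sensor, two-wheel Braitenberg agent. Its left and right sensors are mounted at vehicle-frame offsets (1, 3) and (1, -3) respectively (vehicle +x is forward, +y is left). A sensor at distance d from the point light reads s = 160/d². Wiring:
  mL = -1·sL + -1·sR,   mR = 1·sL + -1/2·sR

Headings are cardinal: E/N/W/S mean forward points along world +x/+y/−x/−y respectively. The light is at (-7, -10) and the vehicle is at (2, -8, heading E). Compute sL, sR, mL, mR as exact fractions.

32/25 160/101 -7232/2525 1232/2525

left sensor world pos  = (3, -5); dL² = 125
right sensor world pos = (3, -11); dR² = 101
sL = 160/125 = 32/25
sR = 160/101 = 160/101
mL = -1·sL + -1·sR = -7232/2525
mR = 1·sL + -1/2·sR = 1232/2525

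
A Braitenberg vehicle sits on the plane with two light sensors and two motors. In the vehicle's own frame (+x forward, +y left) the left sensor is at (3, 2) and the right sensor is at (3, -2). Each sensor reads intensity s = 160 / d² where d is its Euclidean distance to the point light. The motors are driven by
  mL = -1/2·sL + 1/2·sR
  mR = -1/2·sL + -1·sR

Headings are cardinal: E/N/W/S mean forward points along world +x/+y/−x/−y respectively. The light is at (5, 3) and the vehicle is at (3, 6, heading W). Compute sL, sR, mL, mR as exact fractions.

80/13 16/5 -96/65 -408/65

left sensor world pos  = (0, 4); dL² = 26
right sensor world pos = (0, 8); dR² = 50
sL = 160/26 = 80/13
sR = 160/50 = 16/5
mL = -1/2·sL + 1/2·sR = -96/65
mR = -1/2·sL + -1·sR = -408/65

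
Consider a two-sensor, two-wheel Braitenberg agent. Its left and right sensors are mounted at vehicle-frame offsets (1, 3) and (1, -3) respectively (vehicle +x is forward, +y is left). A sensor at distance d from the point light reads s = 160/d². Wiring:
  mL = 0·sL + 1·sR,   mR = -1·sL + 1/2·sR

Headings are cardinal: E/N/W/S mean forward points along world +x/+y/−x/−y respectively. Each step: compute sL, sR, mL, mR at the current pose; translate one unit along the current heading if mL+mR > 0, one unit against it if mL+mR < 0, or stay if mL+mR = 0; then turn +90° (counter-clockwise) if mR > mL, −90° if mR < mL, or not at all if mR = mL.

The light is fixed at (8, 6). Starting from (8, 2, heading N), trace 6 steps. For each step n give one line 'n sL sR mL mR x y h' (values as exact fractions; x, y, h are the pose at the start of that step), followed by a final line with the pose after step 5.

n=0: pose=(8,2,N); sL=80/9, sR=80/9; mL=80/9, mR=-40/9; mL+mR=40/9 → advance +1; mR−mL=-40/3 → turn -1·90°
n=1: pose=(8,3,E); sL=160, sR=160/37; mL=160/37, mR=-5840/37; mL+mR=-5680/37 → advance -1; mR−mL=-6000/37 → turn -1·90°
n=2: pose=(7,3,S); sL=8, sR=5; mL=5, mR=-11/2; mL+mR=-1/2 → advance -1; mR−mL=-21/2 → turn -1·90°
n=3: pose=(7,4,W); sL=160/29, sR=32; mL=32, mR=304/29; mL+mR=1232/29 → advance +1; mR−mL=-624/29 → turn -1·90°
n=4: pose=(6,4,N); sL=80/13, sR=80; mL=80, mR=440/13; mL+mR=1480/13 → advance +1; mR−mL=-600/13 → turn -1·90°
n=5: pose=(6,5,E); sL=32, sR=160/17; mL=160/17, mR=-464/17; mL+mR=-304/17 → advance -1; mR−mL=-624/17 → turn -1·90°

0 80/9 80/9 80/9 -40/9 8 2 N
1 160 160/37 160/37 -5840/37 8 3 E
2 8 5 5 -11/2 7 3 S
3 160/29 32 32 304/29 7 4 W
4 80/13 80 80 440/13 6 4 N
5 32 160/17 160/17 -464/17 6 5 E
final 5 5 S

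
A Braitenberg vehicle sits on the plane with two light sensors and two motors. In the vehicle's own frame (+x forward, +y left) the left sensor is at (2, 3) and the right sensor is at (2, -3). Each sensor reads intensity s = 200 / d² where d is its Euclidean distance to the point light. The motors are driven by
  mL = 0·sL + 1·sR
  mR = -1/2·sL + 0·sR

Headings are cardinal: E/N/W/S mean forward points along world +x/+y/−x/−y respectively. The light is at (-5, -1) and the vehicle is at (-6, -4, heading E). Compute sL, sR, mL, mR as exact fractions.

left sensor world pos  = (-4, -1); dL² = 1
right sensor world pos = (-4, -7); dR² = 37
sL = 200/1 = 200
sR = 200/37 = 200/37
mL = 0·sL + 1·sR = 200/37
mR = -1/2·sL + 0·sR = -100

200 200/37 200/37 -100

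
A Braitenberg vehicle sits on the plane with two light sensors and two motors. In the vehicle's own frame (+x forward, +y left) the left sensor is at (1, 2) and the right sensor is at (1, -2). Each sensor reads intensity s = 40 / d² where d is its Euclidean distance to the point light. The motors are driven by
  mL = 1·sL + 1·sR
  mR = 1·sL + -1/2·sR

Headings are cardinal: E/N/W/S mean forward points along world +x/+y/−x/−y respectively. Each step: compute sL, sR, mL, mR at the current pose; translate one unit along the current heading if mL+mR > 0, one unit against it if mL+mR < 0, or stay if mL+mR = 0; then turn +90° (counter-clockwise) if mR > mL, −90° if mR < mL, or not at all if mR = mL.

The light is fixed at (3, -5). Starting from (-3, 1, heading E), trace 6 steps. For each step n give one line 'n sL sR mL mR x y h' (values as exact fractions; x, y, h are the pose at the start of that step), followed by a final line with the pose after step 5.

n=0: pose=(-3,1,E); sL=40/89, sR=40/41; mL=5200/3649, mR=-140/3649; mL+mR=5060/3649 → advance +1; mR−mL=-60/41 → turn -1·90°
n=1: pose=(-2,1,S); sL=20/17, sR=20/37; mL=1080/629, mR=570/629; mL+mR=1650/629 → advance +1; mR−mL=-30/37 → turn -1·90°
n=2: pose=(-2,0,W); sL=8/9, sR=8/17; mL=208/153, mR=100/153; mL+mR=308/153 → advance +1; mR−mL=-12/17 → turn -1·90°
n=3: pose=(-3,0,N); sL=2/5, sR=10/13; mL=76/65, mR=1/65; mL+mR=77/65 → advance +1; mR−mL=-15/13 → turn -1·90°
n=4: pose=(-3,1,E); sL=40/89, sR=40/41; mL=5200/3649, mR=-140/3649; mL+mR=5060/3649 → advance +1; mR−mL=-60/41 → turn -1·90°
n=5: pose=(-2,1,S); sL=20/17, sR=20/37; mL=1080/629, mR=570/629; mL+mR=1650/629 → advance +1; mR−mL=-30/37 → turn -1·90°

0 40/89 40/41 5200/3649 -140/3649 -3 1 E
1 20/17 20/37 1080/629 570/629 -2 1 S
2 8/9 8/17 208/153 100/153 -2 0 W
3 2/5 10/13 76/65 1/65 -3 0 N
4 40/89 40/41 5200/3649 -140/3649 -3 1 E
5 20/17 20/37 1080/629 570/629 -2 1 S
final -2 0 W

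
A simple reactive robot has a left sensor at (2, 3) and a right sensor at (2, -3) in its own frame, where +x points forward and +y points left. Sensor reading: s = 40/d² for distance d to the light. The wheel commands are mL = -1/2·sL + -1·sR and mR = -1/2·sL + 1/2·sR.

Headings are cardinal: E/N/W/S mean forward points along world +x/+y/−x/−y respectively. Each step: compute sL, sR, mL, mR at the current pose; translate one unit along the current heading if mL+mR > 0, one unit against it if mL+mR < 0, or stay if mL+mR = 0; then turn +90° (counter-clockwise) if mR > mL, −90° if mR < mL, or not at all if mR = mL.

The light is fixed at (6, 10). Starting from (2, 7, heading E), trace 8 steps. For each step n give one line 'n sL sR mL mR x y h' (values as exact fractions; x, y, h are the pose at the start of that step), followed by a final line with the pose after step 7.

0 10 1 -6 -9/2 2 7 E
1 8/13 8 -108/13 48/13 1 7 N
2 20/49 4/5 -246/245 48/245 1 6 W
3 40/37 8/17 -636/629 -192/629 2 6 S
4 10 1 -6 -9/2 2 7 E
5 8/13 8 -108/13 48/13 1 7 N
6 20/49 4/5 -246/245 48/245 1 6 W
7 40/37 8/17 -636/629 -192/629 2 6 S
final 2 7 E

n=0: pose=(2,7,E); sL=10, sR=1; mL=-6, mR=-9/2; mL+mR=-21/2 → advance -1; mR−mL=3/2 → turn +1·90°
n=1: pose=(1,7,N); sL=8/13, sR=8; mL=-108/13, mR=48/13; mL+mR=-60/13 → advance -1; mR−mL=12 → turn +1·90°
n=2: pose=(1,6,W); sL=20/49, sR=4/5; mL=-246/245, mR=48/245; mL+mR=-198/245 → advance -1; mR−mL=6/5 → turn +1·90°
n=3: pose=(2,6,S); sL=40/37, sR=8/17; mL=-636/629, mR=-192/629; mL+mR=-828/629 → advance -1; mR−mL=12/17 → turn +1·90°
n=4: pose=(2,7,E); sL=10, sR=1; mL=-6, mR=-9/2; mL+mR=-21/2 → advance -1; mR−mL=3/2 → turn +1·90°
n=5: pose=(1,7,N); sL=8/13, sR=8; mL=-108/13, mR=48/13; mL+mR=-60/13 → advance -1; mR−mL=12 → turn +1·90°
n=6: pose=(1,6,W); sL=20/49, sR=4/5; mL=-246/245, mR=48/245; mL+mR=-198/245 → advance -1; mR−mL=6/5 → turn +1·90°
n=7: pose=(2,6,S); sL=40/37, sR=8/17; mL=-636/629, mR=-192/629; mL+mR=-828/629 → advance -1; mR−mL=12/17 → turn +1·90°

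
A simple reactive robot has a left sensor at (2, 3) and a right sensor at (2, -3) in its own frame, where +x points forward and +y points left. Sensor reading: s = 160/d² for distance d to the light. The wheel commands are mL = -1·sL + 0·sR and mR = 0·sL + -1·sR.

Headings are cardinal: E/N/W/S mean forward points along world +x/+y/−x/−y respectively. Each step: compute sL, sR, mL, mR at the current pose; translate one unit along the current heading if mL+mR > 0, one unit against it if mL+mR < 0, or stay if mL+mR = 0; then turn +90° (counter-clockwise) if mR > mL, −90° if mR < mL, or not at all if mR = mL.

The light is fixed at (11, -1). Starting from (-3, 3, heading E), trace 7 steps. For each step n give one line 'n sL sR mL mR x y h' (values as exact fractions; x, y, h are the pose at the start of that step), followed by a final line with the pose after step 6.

n=0: pose=(-3,3,E); sL=160/193, sR=32/29; mL=-160/193, mR=-32/29; mL+mR=-10816/5597 → advance -1; mR−mL=-1536/5597 → turn -1·90°
n=1: pose=(-4,3,S); sL=40/37, sR=20/41; mL=-40/37, mR=-20/41; mL+mR=-2380/1517 → advance -1; mR−mL=900/1517 → turn +1·90°
n=2: pose=(-4,4,E); sL=160/233, sR=160/173; mL=-160/233, mR=-160/173; mL+mR=-64960/40309 → advance -1; mR−mL=-9600/40309 → turn -1·90°
n=3: pose=(-5,4,S); sL=80/89, sR=16/37; mL=-80/89, mR=-16/37; mL+mR=-4384/3293 → advance -1; mR−mL=1536/3293 → turn +1·90°
n=4: pose=(-5,5,E); sL=160/277, sR=32/41; mL=-160/277, mR=-32/41; mL+mR=-15424/11357 → advance -1; mR−mL=-2304/11357 → turn -1·90°
n=5: pose=(-6,5,S); sL=40/53, sR=5/13; mL=-40/53, mR=-5/13; mL+mR=-785/689 → advance -1; mR−mL=255/689 → turn +1·90°
n=6: pose=(-6,6,E); sL=32/65, sR=160/241; mL=-32/65, mR=-160/241; mL+mR=-18112/15665 → advance -1; mR−mL=-2688/15665 → turn -1·90°

0 160/193 32/29 -160/193 -32/29 -3 3 E
1 40/37 20/41 -40/37 -20/41 -4 3 S
2 160/233 160/173 -160/233 -160/173 -4 4 E
3 80/89 16/37 -80/89 -16/37 -5 4 S
4 160/277 32/41 -160/277 -32/41 -5 5 E
5 40/53 5/13 -40/53 -5/13 -6 5 S
6 32/65 160/241 -32/65 -160/241 -6 6 E
final -7 6 S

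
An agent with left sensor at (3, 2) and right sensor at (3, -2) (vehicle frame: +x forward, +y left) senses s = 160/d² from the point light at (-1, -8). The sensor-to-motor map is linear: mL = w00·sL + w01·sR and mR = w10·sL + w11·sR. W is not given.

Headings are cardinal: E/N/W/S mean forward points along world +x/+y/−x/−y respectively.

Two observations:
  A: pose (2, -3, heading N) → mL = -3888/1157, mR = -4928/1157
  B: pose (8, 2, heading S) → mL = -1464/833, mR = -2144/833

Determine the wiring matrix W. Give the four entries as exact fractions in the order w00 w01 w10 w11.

obs A: pose=(2,-3,N) → sL=32/13, sR=160/89, mL=-3888/1157, mR=-4928/1157
obs B: pose=(8,2,S) → sL=16/17, sR=80/49, mL=-1464/833, mR=-2144/833
sensor matrix S = [[32/13, 160/89], [16/17, 80/49]]; det S = 2242560/963781
solve [mL_A; mL_B] = S·[w00; w01] and [mR_A; mR_B] = S·[w10; w11]:
  w00 = -1, w01 = -1/2, w10 = -1, w11 = -1

-1 -1/2 -1 -1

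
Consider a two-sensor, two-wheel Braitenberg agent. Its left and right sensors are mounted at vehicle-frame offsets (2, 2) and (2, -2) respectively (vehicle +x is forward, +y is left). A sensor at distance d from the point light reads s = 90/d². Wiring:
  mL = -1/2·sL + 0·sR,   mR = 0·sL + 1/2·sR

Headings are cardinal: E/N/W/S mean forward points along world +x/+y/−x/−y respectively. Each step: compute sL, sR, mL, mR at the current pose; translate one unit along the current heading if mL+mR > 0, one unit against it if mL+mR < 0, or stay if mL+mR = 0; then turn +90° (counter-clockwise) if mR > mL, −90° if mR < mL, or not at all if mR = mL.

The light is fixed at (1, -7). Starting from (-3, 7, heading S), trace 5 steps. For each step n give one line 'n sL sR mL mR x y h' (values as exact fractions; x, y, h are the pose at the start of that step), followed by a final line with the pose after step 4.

0 45/74 1/2 -45/148 1/4 -3 7 S
1 90/293 90/173 -45/293 45/173 -3 8 E
2 45/157 9/29 -45/314 9/58 -2 8 N
3 90/221 90/349 -45/221 45/349 -2 9 W
4 45/98 45/106 -45/196 45/212 -1 9 S
final -1 10 E

n=0: pose=(-3,7,S); sL=45/74, sR=1/2; mL=-45/148, mR=1/4; mL+mR=-2/37 → advance -1; mR−mL=41/74 → turn +1·90°
n=1: pose=(-3,8,E); sL=90/293, sR=90/173; mL=-45/293, mR=45/173; mL+mR=5400/50689 → advance +1; mR−mL=20970/50689 → turn +1·90°
n=2: pose=(-2,8,N); sL=45/157, sR=9/29; mL=-45/314, mR=9/58; mL+mR=54/4553 → advance +1; mR−mL=1359/4553 → turn +1·90°
n=3: pose=(-2,9,W); sL=90/221, sR=90/349; mL=-45/221, mR=45/349; mL+mR=-5760/77129 → advance -1; mR−mL=25650/77129 → turn +1·90°
n=4: pose=(-1,9,S); sL=45/98, sR=45/106; mL=-45/196, mR=45/212; mL+mR=-45/2597 → advance -1; mR−mL=2295/5194 → turn +1·90°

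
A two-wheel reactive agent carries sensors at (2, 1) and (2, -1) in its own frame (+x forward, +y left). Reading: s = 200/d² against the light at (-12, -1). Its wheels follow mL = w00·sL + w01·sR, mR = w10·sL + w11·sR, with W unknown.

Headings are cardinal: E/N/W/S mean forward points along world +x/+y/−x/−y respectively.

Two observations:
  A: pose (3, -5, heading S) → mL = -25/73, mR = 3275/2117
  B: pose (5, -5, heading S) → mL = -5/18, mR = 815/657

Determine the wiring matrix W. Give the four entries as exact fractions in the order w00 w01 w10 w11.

obs A: pose=(3,-5,S) → sL=50/73, sR=25/29, mL=-25/73, mR=3275/2117
obs B: pose=(5,-5,S) → sL=5/9, sR=50/73, mL=-5/18, mR=815/657
sensor matrix S = [[50/73, 25/29], [5/9, 50/73]]; det S = -13625/1390869
solve [mL_A; mL_B] = S·[w00; w01] and [mR_A; mR_B] = S·[w10; w11]:
  w00 = -1/2, w01 = 0, w10 = 1, w11 = 1

-1/2 0 1 1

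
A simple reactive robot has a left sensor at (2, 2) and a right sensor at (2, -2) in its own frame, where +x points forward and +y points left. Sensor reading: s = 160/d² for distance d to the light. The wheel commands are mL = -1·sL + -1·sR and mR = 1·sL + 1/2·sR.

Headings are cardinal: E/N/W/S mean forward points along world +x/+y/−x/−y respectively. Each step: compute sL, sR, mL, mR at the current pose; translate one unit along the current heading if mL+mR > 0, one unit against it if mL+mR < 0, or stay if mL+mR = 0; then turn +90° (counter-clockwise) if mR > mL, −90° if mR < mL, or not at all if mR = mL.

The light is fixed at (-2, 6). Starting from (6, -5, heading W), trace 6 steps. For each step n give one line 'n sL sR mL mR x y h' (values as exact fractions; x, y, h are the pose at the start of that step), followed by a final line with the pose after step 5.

n=0: pose=(6,-5,W); sL=32/41, sR=160/117; mL=-10304/4797, mR=7024/4797; mL+mR=-80/117 → advance -1; mR−mL=5776/1599 → turn +1·90°
n=1: pose=(7,-5,S); sL=16/29, sR=80/109; mL=-4064/3161, mR=2904/3161; mL+mR=-40/109 → advance -1; mR−mL=6968/3161 → turn +1·90°
n=2: pose=(7,-4,E); sL=32/37, sR=32/53; mL=-2880/1961, mR=2288/1961; mL+mR=-16/53 → advance -1; mR−mL=5168/1961 → turn +1·90°
n=3: pose=(6,-4,N); sL=8/5, sR=40/41; mL=-528/205, mR=428/205; mL+mR=-20/41 → advance -1; mR−mL=956/205 → turn +1·90°
n=4: pose=(6,-5,W); sL=32/41, sR=160/117; mL=-10304/4797, mR=7024/4797; mL+mR=-80/117 → advance -1; mR−mL=5776/1599 → turn +1·90°
n=5: pose=(7,-5,S); sL=16/29, sR=80/109; mL=-4064/3161, mR=2904/3161; mL+mR=-40/109 → advance -1; mR−mL=6968/3161 → turn +1·90°

0 32/41 160/117 -10304/4797 7024/4797 6 -5 W
1 16/29 80/109 -4064/3161 2904/3161 7 -5 S
2 32/37 32/53 -2880/1961 2288/1961 7 -4 E
3 8/5 40/41 -528/205 428/205 6 -4 N
4 32/41 160/117 -10304/4797 7024/4797 6 -5 W
5 16/29 80/109 -4064/3161 2904/3161 7 -5 S
final 7 -4 E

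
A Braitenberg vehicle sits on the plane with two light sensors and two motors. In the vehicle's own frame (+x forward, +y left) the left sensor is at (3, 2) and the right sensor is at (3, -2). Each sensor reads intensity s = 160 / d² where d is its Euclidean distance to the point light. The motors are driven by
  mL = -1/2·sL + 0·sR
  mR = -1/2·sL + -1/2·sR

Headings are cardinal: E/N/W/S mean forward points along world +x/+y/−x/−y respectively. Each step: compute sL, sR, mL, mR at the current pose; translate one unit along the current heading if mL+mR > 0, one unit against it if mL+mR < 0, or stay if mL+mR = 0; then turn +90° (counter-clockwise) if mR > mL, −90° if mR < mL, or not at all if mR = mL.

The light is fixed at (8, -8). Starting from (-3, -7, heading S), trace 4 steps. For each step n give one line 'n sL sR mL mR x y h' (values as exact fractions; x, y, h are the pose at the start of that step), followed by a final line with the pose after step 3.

0 32/17 160/173 -16/17 -4128/2941 -3 -7 S
1 40/49 40/53 -20/49 -2040/2597 -3 -6 W
2 160/169 160/89 -80/169 -20640/15041 -2 -6 N
3 80/29 16/5 -40/29 -432/145 -2 -7 E
final -3 -7 S

n=0: pose=(-3,-7,S); sL=32/17, sR=160/173; mL=-16/17, mR=-4128/2941; mL+mR=-6896/2941 → advance -1; mR−mL=-80/173 → turn -1·90°
n=1: pose=(-3,-6,W); sL=40/49, sR=40/53; mL=-20/49, mR=-2040/2597; mL+mR=-3100/2597 → advance -1; mR−mL=-20/53 → turn -1·90°
n=2: pose=(-2,-6,N); sL=160/169, sR=160/89; mL=-80/169, mR=-20640/15041; mL+mR=-27760/15041 → advance -1; mR−mL=-80/89 → turn -1·90°
n=3: pose=(-2,-7,E); sL=80/29, sR=16/5; mL=-40/29, mR=-432/145; mL+mR=-632/145 → advance -1; mR−mL=-8/5 → turn -1·90°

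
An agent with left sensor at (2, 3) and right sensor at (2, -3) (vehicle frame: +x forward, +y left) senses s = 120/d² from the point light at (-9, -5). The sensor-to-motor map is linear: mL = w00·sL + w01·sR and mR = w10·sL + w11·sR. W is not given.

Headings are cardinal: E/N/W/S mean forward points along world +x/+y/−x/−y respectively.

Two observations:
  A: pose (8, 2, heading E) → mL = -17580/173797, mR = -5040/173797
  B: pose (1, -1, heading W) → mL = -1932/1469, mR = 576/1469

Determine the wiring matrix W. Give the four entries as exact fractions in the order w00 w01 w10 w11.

obs A: pose=(8,2,E) → sL=120/461, sR=120/377, mL=-17580/173797, mR=-5040/173797
obs B: pose=(1,-1,W) → sL=24/13, sR=120/113, mL=-1932/1469, mR=576/1469
sensor matrix S = [[120/461, 120/377], [24/13, 120/113]]; det S = -79453440/255307793
solve [mL_A; mL_B] = S·[w00; w01] and [mR_A; mR_B] = S·[w10; w11]:
  w00 = -1, w01 = 1/2, w10 = 1/2, w11 = -1/2

-1 1/2 1/2 -1/2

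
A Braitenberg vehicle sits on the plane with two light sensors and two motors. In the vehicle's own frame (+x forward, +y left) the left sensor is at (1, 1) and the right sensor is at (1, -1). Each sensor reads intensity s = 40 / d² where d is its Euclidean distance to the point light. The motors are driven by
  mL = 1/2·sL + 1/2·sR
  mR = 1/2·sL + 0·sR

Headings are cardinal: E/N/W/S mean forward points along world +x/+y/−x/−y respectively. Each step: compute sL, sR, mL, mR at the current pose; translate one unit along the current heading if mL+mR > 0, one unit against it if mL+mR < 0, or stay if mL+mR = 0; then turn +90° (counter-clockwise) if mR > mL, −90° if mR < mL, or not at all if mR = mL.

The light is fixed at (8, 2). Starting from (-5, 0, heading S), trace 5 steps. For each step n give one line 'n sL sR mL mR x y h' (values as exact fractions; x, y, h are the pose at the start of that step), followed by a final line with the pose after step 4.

0 40/153 8/41 1432/6273 20/153 -5 0 S
1 10/53 1/5 103/530 5/53 -5 -1 W
2 40/229 40/173 8040/39617 20/229 -6 -1 N
3 4/17 20/89 348/1513 2/17 -6 0 E
4 40/153 8/41 1432/6273 20/153 -5 0 S
final -5 -1 W

n=0: pose=(-5,0,S); sL=40/153, sR=8/41; mL=1432/6273, mR=20/153; mL+mR=2252/6273 → advance +1; mR−mL=-4/41 → turn -1·90°
n=1: pose=(-5,-1,W); sL=10/53, sR=1/5; mL=103/530, mR=5/53; mL+mR=153/530 → advance +1; mR−mL=-1/10 → turn -1·90°
n=2: pose=(-6,-1,N); sL=40/229, sR=40/173; mL=8040/39617, mR=20/229; mL+mR=11500/39617 → advance +1; mR−mL=-20/173 → turn -1·90°
n=3: pose=(-6,0,E); sL=4/17, sR=20/89; mL=348/1513, mR=2/17; mL+mR=526/1513 → advance +1; mR−mL=-10/89 → turn -1·90°
n=4: pose=(-5,0,S); sL=40/153, sR=8/41; mL=1432/6273, mR=20/153; mL+mR=2252/6273 → advance +1; mR−mL=-4/41 → turn -1·90°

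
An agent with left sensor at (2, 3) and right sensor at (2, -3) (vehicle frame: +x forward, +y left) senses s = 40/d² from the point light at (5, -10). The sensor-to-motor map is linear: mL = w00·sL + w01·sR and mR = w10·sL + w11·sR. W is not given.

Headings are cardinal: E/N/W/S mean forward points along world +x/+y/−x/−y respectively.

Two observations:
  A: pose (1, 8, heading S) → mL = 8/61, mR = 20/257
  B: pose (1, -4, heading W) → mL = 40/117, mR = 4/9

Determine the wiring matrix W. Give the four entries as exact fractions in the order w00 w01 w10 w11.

0 1 1/2 0

obs A: pose=(1,8,S) → sL=40/257, sR=8/61, mL=8/61, mR=20/257
obs B: pose=(1,-4,W) → sL=8/9, sR=40/117, mL=40/117, mR=4/9
sensor matrix S = [[40/257, 8/61], [8/9, 40/117]]; det S = -116224/1834209
solve [mL_A; mL_B] = S·[w00; w01] and [mR_A; mR_B] = S·[w10; w11]:
  w00 = 0, w01 = 1, w10 = 1/2, w11 = 0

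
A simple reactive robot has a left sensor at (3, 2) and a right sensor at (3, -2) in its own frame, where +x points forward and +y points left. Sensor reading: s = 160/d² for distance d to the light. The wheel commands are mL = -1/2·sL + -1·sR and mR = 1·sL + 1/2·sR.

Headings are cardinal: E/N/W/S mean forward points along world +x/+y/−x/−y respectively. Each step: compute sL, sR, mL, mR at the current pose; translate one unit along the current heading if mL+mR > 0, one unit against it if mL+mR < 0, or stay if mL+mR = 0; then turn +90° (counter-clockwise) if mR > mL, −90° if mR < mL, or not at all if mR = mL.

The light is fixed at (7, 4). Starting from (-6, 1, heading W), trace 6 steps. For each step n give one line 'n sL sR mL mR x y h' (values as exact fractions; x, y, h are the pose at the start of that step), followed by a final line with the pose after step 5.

0 160/281 160/257 -65520/72217 63600/72217 -6 1 W
1 20/17 20/29 -630/493 750/493 -5 1 S
2 32/17 160/117 -4592/1989 5104/1989 -5 0 E
3 16/17 80/41 -1688/697 1336/697 -4 0 N
4 32/49 32/41 -2224/2009 2096/2009 -4 -1 W
5 5/4 10/13 -145/104 85/52 -3 -1 S
final -3 -2 E

n=0: pose=(-6,1,W); sL=160/281, sR=160/257; mL=-65520/72217, mR=63600/72217; mL+mR=-1920/72217 → advance -1; mR−mL=129120/72217 → turn +1·90°
n=1: pose=(-5,1,S); sL=20/17, sR=20/29; mL=-630/493, mR=750/493; mL+mR=120/493 → advance +1; mR−mL=1380/493 → turn +1·90°
n=2: pose=(-5,0,E); sL=32/17, sR=160/117; mL=-4592/1989, mR=5104/1989; mL+mR=512/1989 → advance +1; mR−mL=3232/663 → turn +1·90°
n=3: pose=(-4,0,N); sL=16/17, sR=80/41; mL=-1688/697, mR=1336/697; mL+mR=-352/697 → advance -1; mR−mL=3024/697 → turn +1·90°
n=4: pose=(-4,-1,W); sL=32/49, sR=32/41; mL=-2224/2009, mR=2096/2009; mL+mR=-128/2009 → advance -1; mR−mL=4320/2009 → turn +1·90°
n=5: pose=(-3,-1,S); sL=5/4, sR=10/13; mL=-145/104, mR=85/52; mL+mR=25/104 → advance +1; mR−mL=315/104 → turn +1·90°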